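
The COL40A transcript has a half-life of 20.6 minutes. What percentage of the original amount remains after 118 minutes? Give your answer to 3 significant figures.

1.89%

n = 118/20.6 ≈ 5.7282 half-lives.
Fraction remaining = (1/2)^5.7282 ≈ 0.018865, i.e. 1.8865%.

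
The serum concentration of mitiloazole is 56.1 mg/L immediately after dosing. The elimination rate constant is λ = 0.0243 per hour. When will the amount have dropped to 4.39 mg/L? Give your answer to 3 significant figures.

t½ = ln 2 / λ = 0.69315 / 0.0243 ≈ 28.525 hours.
Fraction remaining = 4.39/56.1 ≈ 0.078253.
n = log₂(56.1/4.39) = ln(12.779)/ln 2 ≈ 3.6757 half-lives.
t = n × t½ = 3.6757 × 28.525 ≈ 104.85 hours.

105 hours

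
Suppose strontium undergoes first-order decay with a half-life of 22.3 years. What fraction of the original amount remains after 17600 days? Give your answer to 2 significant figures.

0.22

17600 days = 48.2192 years.
n = 48.2192/22.3 ≈ 2.1623 half-lives.
Fraction remaining = (1/2)^2.1623 ≈ 0.2234.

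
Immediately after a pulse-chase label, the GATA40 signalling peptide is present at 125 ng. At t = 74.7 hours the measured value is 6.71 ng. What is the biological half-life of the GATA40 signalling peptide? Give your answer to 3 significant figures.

17.7 hours

A/A₀ = 6.71/125 ≈ 0.05368.
n = log₂(18.629) ≈ 4.2195 half-lives elapsed in 74.7 hours.
t½ = 74.7/4.2195 ≈ 17.704 hours.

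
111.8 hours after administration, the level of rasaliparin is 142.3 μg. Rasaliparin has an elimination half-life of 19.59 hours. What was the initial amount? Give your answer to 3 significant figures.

Number of half-lives elapsed: n = 111.8/19.59 ≈ 5.707.
A₀ = A × 2^n = 142.3 × 2^5.707 = 142.3 × 52.237 ≈ 7433.3 μg.

7430 μg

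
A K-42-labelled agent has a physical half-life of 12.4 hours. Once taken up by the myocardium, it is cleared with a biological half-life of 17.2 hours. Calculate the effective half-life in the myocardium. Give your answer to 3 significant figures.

7.21 hours

1/t_eff = 1/t_phys + 1/t_biol = 1/12.4 + 1/17.2 = 0.13878 per hour.
t_eff = 12.4 × 17.2 / (12.4 + 17.2) ≈ 7.2054 hours.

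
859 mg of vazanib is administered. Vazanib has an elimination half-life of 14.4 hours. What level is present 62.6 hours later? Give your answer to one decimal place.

Number of half-lives: n = 62.6/14.4 ≈ 4.3472.
Remaining = 859 × (1/2)^4.3472 = 859 × 0.049131 ≈ 42.204 mg.

42.2 mg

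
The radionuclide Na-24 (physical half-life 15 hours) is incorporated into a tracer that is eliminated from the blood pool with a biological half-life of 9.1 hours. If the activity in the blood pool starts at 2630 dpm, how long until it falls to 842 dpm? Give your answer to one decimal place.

9.3 hours

1/t_eff = 1/t_phys + 1/t_biol = 1/15 + 1/9.1 = 0.17656 per hour.
t_eff = 15 × 9.1 / (15 + 9.1) ≈ 5.6639 hours.
n = log₂(2630/842) ≈ 1.6432; t = 1.6432 × 5.6639 ≈ 9.3068 hours.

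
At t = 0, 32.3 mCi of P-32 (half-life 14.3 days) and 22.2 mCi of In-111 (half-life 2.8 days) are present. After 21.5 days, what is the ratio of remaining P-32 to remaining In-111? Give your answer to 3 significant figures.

P-32: 32.3 × (1/2)^(21.5/14.3) = 32.3 × (1/2)^1.5035 ≈ 11.392 mCi.
In-111: 22.2 × (1/2)^(21.5/2.8) = 22.2 × (1/2)^7.6786 ≈ 0.10836 mCi.
Ratio ≈ 11.392 / 0.10836 ≈ 105.13.

105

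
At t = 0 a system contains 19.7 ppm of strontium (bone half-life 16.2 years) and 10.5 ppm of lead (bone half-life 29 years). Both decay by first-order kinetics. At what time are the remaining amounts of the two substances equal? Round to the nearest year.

33 years

Set 19.7·(1/2)^(t/16.2) = 10.5·(1/2)^(t/29).
Taking log₂: log₂(19.7/10.5) = t·(1/16.2 − 1/29).
log₂(1.8762) = 0.90781; 1/16.2 − 1/29 = 0.027246.
t = 0.90781 / 0.027246 ≈ 33.319 years.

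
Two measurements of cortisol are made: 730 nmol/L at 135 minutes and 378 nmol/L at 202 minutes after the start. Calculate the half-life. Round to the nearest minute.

71 minutes

Over Δt = 202 − 135 = 67 minutes, the level fell by a factor of 730/378 ≈ 1.9312.
n = log₂(1.9312) ≈ 0.94951 half-lives, so t½ = 67/0.94951 ≈ 70.563 minutes.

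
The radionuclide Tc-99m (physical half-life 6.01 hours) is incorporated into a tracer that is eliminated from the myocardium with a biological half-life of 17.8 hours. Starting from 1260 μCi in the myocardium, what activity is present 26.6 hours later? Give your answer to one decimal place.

1/t_eff = 1/t_phys + 1/t_biol = 1/6.01 + 1/17.8 = 0.22257 per hour.
t_eff = 6.01 × 17.8 / (6.01 + 17.8) ≈ 4.493 hours.
Remaining = 1260 × (1/2)^(26.6/4.493) = 1260 × (1/2)^5.9203 ≈ 20.805 μCi.

20.8 μCi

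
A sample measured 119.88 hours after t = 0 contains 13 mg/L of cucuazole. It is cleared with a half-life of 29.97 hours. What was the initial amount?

208 mg/L

Number of half-lives elapsed: n = 119.88/29.97 ≈ 4.
A₀ = A × 2^n = 13 × 2^4 = 13 × 16 ≈ 208 mg/L.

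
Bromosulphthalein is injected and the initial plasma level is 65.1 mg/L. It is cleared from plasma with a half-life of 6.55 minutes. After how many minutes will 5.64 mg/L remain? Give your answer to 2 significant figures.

Fraction remaining = 5.64/65.1 ≈ 0.086636.
n = log₂(65.1/5.64) = ln(11.543)/ln 2 ≈ 3.5289 half-lives.
t = n × t½ = 3.5289 × 6.55 ≈ 23.114 minutes.

23 minutes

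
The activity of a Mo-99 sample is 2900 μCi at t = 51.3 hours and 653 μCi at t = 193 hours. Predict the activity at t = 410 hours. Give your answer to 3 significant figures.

Over Δt = 193 − 51.3 = 141.7 hours, the level fell by a factor of 2900/653 ≈ 4.441.
n = log₂(4.441) ≈ 2.1509 half-lives, so t½ = 141.7/2.1509 ≈ 65.879 hours.
From t = 193 to t = 410: 653 × (1/2)^((410−193)/65.879) ≈ 66.581 μCi.

66.6 μCi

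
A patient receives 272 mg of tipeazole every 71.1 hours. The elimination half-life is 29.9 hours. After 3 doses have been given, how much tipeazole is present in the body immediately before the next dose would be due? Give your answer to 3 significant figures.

The 3 doses were given 213.3, 142.2, 71.1 hours ago.
Total = 272·(1/2)^(213.3/29.9) + 272·(1/2)^(142.2/29.9) + 272·(1/2)^(71.1/29.9)
      = 1.9368 + 10.067 + 52.329 ≈ 64.333 mg.

64.3 mg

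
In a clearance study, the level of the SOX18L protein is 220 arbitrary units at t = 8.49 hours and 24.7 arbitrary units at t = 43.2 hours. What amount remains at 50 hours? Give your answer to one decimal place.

16.1 arbitrary units

Over Δt = 43.2 − 8.49 = 34.71 hours, the level fell by a factor of 220/24.7 ≈ 8.9069.
n = log₂(8.9069) ≈ 3.1549 half-lives, so t½ = 34.71/3.1549 ≈ 11.002 hours.
From t = 43.2 to t = 50: 24.7 × (1/2)^((50−43.2)/11.002) ≈ 16.093 arbitrary units.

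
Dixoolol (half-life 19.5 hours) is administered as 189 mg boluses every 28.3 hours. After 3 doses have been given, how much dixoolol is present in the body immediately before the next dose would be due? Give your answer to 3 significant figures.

The 3 doses were given 84.9, 56.6, 28.3 hours ago.
Total = 189·(1/2)^(84.9/19.5) + 189·(1/2)^(56.6/19.5) + 189·(1/2)^(28.3/19.5)
      = 9.2432 + 25.276 + 69.117 ≈ 103.64 mg.

104 mg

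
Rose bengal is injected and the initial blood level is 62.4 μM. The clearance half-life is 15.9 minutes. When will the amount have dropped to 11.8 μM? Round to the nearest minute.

Fraction remaining = 11.8/62.4 ≈ 0.1891.
n = log₂(62.4/11.8) = ln(5.2881)/ln 2 ≈ 2.4028 half-lives.
t = n × t½ = 2.4028 × 15.9 ≈ 38.204 minutes.

38 minutes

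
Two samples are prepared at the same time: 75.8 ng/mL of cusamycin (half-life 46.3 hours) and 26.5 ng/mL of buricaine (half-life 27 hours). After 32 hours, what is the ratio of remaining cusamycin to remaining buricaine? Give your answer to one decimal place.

cusamycin: 75.8 × (1/2)^(32/46.3) = 75.8 × (1/2)^0.69114 ≈ 46.948 ng/mL.
buricaine: 26.5 × (1/2)^(32/27) = 26.5 × (1/2)^1.1852 ≈ 11.654 ng/mL.
Ratio ≈ 46.948 / 11.654 ≈ 4.0285.

4.0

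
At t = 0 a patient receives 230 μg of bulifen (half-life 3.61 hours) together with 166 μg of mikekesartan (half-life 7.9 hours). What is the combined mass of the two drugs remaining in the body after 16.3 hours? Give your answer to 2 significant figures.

bulifen: 230 × (1/2)^(16.3/3.61) = 230 × (1/2)^4.5152 ≈ 10.058 μg.
mikekesartan: 166 × (1/2)^(16.3/7.9) = 166 × (1/2)^2.0633 ≈ 39.719 μg.
Total = 10.058 + 39.719 ≈ 49.777 μg.

50 μg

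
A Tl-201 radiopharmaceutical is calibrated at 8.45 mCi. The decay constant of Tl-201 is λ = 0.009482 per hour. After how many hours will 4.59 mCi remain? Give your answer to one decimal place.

64.4 hours

t½ = ln 2 / λ = 0.69315 / 0.009482 ≈ 73.101 hours.
Fraction remaining = 4.59/8.45 ≈ 0.5432.
n = log₂(8.45/4.59) = ln(1.841)/ln 2 ≈ 0.88046 half-lives.
t = n × t½ = 0.88046 × 73.101 ≈ 64.363 hours.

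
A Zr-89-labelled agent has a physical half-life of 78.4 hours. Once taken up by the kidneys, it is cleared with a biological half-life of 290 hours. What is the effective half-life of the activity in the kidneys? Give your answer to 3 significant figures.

61.7 hours

1/t_eff = 1/t_phys + 1/t_biol = 1/78.4 + 1/290 = 0.016203 per hour.
t_eff = 78.4 × 290 / (78.4 + 290) ≈ 61.716 hours.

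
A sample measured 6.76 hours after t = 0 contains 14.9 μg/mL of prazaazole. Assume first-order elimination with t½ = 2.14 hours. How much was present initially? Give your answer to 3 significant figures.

Number of half-lives elapsed: n = 6.76/2.14 ≈ 3.1589.
A₀ = A × 2^n = 14.9 × 2^3.1589 = 14.9 × 8.9314 ≈ 133.08 μg/mL.

133 μg/mL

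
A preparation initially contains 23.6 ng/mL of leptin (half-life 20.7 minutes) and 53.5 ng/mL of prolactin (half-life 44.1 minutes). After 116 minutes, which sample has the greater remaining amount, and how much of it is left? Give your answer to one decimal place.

prolactin, 8.6 ng/mL

leptin: 23.6 × (1/2)^5.6039 ≈ 0.48527 ng/mL.
prolactin: 53.5 × (1/2)^2.6304 ≈ 8.6403 ng/mL.
Prolactin has more remaining, at ≈ 8.6403 ng/mL.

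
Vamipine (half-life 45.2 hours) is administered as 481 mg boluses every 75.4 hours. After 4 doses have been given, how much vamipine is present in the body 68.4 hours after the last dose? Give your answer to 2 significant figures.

240 mg

The 4 doses were given 294.6, 219.2, 143.8, 68.4 hours ago.
Total = 481·(1/2)^(294.6/45.2) + 481·(1/2)^(219.2/45.2) + 481·(1/2)^(143.8/45.2) + 481·(1/2)^(68.4/45.2)
      = 5.2496 + 16.683 + 53.02 + 168.5 ≈ 243.45 mg.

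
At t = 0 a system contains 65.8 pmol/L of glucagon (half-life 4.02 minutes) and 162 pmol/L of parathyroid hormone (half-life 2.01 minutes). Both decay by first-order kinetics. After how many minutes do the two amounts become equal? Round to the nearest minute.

Set 65.8·(1/2)^(t/4.02) = 162·(1/2)^(t/2.01).
Taking log₂: log₂(65.8/162) = t·(1/4.02 − 1/2.01).
log₂(0.40617) = -1.2998; 1/4.02 − 1/2.01 = -0.24876.
t = -1.2998 / -0.24876 ≈ 5.2253 minutes.

5 minutes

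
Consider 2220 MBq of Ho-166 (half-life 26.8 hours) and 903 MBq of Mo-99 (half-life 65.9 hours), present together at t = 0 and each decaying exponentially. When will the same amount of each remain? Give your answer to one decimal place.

Set 2220·(1/2)^(t/26.8) = 903·(1/2)^(t/65.9).
Taking log₂: log₂(2220/903) = t·(1/26.8 − 1/65.9).
log₂(2.4585) = 1.2978; 1/26.8 − 1/65.9 = 0.022139.
t = 1.2978 / 0.022139 ≈ 58.619 hours.

58.6 hours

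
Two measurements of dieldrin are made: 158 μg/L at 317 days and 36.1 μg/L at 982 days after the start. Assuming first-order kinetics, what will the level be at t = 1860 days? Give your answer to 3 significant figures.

Over Δt = 982 − 317 = 665 days, the level fell by a factor of 158/36.1 ≈ 4.3767.
n = log₂(4.3767) ≈ 2.1299 half-lives, so t½ = 665/2.1299 ≈ 312.23 days.
From t = 982 to t = 1860: 36.1 × (1/2)^((1860−982)/312.23) ≈ 5.1404 μg/L.

5.14 μg/L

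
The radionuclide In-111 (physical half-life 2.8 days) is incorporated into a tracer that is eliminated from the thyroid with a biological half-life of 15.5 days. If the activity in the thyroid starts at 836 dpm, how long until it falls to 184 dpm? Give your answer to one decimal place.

1/t_eff = 1/t_phys + 1/t_biol = 1/2.8 + 1/15.5 = 0.42166 per day.
t_eff = 2.8 × 15.5 / (2.8 + 15.5) ≈ 2.3716 days.
n = log₂(836/184) ≈ 2.1838; t = 2.1838 × 2.3716 ≈ 5.1791 days.

5.2 days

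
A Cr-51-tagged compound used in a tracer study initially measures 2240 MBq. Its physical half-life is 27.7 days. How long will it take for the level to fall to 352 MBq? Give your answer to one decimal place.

74.0 days

Fraction remaining = 352/2240 ≈ 0.15714.
n = log₂(2240/352) = ln(6.3636)/ln 2 ≈ 2.6699 half-lives.
t = n × t½ = 2.6699 × 27.7 ≈ 73.955 days.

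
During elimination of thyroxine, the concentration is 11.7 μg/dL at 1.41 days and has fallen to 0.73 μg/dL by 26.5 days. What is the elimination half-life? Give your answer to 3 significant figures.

6.27 days

Over Δt = 26.5 − 1.41 = 25.09 days, the level fell by a factor of 11.7/0.73 ≈ 16.027.
n = log₂(16.027) ≈ 4.0025 half-lives, so t½ = 25.09/4.0025 ≈ 6.2686 days.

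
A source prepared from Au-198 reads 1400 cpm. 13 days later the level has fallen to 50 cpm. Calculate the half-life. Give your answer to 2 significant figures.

A/A₀ = 50/1400 ≈ 0.035714.
n = log₂(28) ≈ 4.8074 half-lives elapsed in 13 days.
t½ = 13/4.8074 ≈ 2.7042 days.

2.7 days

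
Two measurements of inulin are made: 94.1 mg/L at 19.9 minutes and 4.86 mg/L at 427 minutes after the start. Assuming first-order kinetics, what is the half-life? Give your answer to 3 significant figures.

Over Δt = 427 − 19.9 = 407.1 minutes, the level fell by a factor of 94.1/4.86 ≈ 19.362.
n = log₂(19.362) ≈ 4.2752 half-lives, so t½ = 407.1/4.2752 ≈ 95.224 minutes.

95.2 minutes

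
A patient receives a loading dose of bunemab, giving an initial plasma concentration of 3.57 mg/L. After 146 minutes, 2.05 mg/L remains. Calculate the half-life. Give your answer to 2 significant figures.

180 minutes

A/A₀ = 2.05/3.57 ≈ 0.57423.
n = log₂(1.7415) ≈ 0.8003 half-lives elapsed in 146 minutes.
t½ = 146/0.8003 ≈ 182.43 minutes.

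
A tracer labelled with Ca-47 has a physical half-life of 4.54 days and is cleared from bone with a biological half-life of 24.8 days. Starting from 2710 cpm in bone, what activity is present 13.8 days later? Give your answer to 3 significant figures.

1/t_eff = 1/t_phys + 1/t_biol = 1/4.54 + 1/24.8 = 0.26059 per day.
t_eff = 4.54 × 24.8 / (4.54 + 24.8) ≈ 3.8375 days.
Remaining = 2710 × (1/2)^(13.8/3.8375) = 2710 × (1/2)^3.5961 ≈ 224.1 cpm.

224 cpm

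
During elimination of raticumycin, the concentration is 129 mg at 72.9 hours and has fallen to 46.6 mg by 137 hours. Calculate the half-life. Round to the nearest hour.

Over Δt = 137 − 72.9 = 64.1 hours, the level fell by a factor of 129/46.6 ≈ 2.7682.
n = log₂(2.7682) ≈ 1.469 half-lives, so t½ = 64.1/1.469 ≈ 43.636 hours.

44 hours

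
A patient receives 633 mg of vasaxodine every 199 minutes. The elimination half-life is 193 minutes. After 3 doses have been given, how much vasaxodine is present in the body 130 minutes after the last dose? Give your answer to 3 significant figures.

686 mg

The 3 doses were given 528, 329, 130 minutes ago.
Total = 633·(1/2)^(528/193) + 633·(1/2)^(329/193) + 633·(1/2)^(130/193)
      = 95.03 + 194.2 + 396.86 ≈ 686.09 mg.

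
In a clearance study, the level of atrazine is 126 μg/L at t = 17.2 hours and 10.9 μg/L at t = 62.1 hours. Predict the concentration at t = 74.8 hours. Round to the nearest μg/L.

5 μg/L

Over Δt = 62.1 − 17.2 = 44.9 hours, the level fell by a factor of 126/10.9 ≈ 11.56.
n = log₂(11.56) ≈ 3.531 half-lives, so t½ = 44.9/3.531 ≈ 12.716 hours.
From t = 62.1 to t = 74.8: 10.9 × (1/2)^((74.8−62.1)/12.716) ≈ 5.4547 μg/L.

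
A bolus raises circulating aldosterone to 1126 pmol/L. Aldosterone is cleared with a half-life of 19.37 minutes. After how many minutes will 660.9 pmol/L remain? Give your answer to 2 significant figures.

Fraction remaining = 660.9/1126 ≈ 0.58694.
n = log₂(1126/660.9) = ln(1.7037)/ln 2 ≈ 0.7687 half-lives.
t = n × t½ = 0.7687 × 19.37 ≈ 14.89 minutes.

15 minutes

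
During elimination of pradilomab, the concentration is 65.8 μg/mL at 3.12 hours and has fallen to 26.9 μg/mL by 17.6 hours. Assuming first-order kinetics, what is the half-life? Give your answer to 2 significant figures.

11 hours

Over Δt = 17.6 − 3.12 = 14.48 hours, the level fell by a factor of 65.8/26.9 ≈ 2.4461.
n = log₂(2.4461) ≈ 1.2905 half-lives, so t½ = 14.48/1.2905 ≈ 11.221 hours.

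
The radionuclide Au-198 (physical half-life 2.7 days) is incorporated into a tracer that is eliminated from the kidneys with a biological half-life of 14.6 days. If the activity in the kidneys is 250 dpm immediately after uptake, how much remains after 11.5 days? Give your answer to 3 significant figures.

7.56 dpm

1/t_eff = 1/t_phys + 1/t_biol = 1/2.7 + 1/14.6 = 0.43886 per day.
t_eff = 2.7 × 14.6 / (2.7 + 14.6) ≈ 2.2786 days.
Remaining = 250 × (1/2)^(11.5/2.2786) = 250 × (1/2)^5.0469 ≈ 7.5625 dpm.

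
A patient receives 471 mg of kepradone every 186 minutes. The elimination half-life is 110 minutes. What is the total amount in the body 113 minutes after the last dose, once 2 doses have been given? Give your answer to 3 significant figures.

The 2 doses were given 299, 113 minutes ago.
Total = 471·(1/2)^(299/110) + 471·(1/2)^(113/110)
      = 71.576 + 231.09 ≈ 302.67 mg.

303 mg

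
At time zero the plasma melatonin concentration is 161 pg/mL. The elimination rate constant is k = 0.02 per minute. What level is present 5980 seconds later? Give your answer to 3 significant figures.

t½ = ln 2 / k = 0.69315 / 0.02 ≈ 34.657 minutes.
Convert the elapsed time: 5980 seconds = 99.6667 minutes.
Number of half-lives: n = 99.6667/34.657 ≈ 2.8758.
Remaining = 161 × (1/2)^2.8758 = 161 × 0.13624 ≈ 21.935 pg/mL.

21.9 pg/mL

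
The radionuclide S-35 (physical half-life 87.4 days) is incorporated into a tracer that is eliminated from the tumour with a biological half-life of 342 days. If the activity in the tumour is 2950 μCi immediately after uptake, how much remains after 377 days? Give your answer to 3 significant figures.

1/t_eff = 1/t_phys + 1/t_biol = 1/87.4 + 1/342 = 0.014366 per day.
t_eff = 87.4 × 342 / (87.4 + 342) ≈ 69.611 days.
Remaining = 2950 × (1/2)^(377/69.611) = 2950 × (1/2)^5.4158 ≈ 69.102 μCi.

69.1 μCi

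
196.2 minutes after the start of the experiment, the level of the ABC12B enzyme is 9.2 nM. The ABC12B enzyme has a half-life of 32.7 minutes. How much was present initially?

Number of half-lives elapsed: n = 196.2/32.7 ≈ 6.
A₀ = A × 2^n = 9.2 × 2^6 = 9.2 × 64 ≈ 588.8 nM.

588.8 nM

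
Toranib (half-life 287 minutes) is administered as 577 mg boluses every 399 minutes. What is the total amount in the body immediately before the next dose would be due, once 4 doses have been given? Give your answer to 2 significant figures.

350 mg

The 4 doses were given 1596, 1197, 798, 399 minutes ago.
Total = 577·(1/2)^(1596/287) + 577·(1/2)^(1197/287) + 577·(1/2)^(798/287) + 577·(1/2)^(399/287)
      = 12.222 + 32.038 + 83.978 + 220.13 ≈ 348.36 mg.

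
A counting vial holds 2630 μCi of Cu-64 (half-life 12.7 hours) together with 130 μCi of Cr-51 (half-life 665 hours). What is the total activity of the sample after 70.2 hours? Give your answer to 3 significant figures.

Cu-64: 2630 × (1/2)^(70.2/12.7) = 2630 × (1/2)^5.5276 ≈ 57.016 μCi.
Cr-51: 130 × (1/2)^(70.2/665) = 130 × (1/2)^0.10556 ≈ 120.83 μCi.
Total = 57.016 + 120.83 ≈ 177.84 μCi.

178 μCi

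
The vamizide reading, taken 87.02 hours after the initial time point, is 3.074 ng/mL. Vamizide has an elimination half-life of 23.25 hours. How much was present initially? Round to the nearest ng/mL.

41 ng/mL

Number of half-lives elapsed: n = 87.02/23.25 ≈ 3.7428.
A₀ = A × 2^n = 3.074 × 2^3.7428 = 3.074 × 13.387 ≈ 41.153 ng/mL.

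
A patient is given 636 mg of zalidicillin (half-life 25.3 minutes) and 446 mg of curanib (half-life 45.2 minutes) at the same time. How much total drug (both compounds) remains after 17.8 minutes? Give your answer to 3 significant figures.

zalidicillin: 636 × (1/2)^(17.8/25.3) = 636 × (1/2)^0.70356 ≈ 390.54 mg.
curanib: 446 × (1/2)^(17.8/45.2) = 446 × (1/2)^0.39381 ≈ 339.46 mg.
Total = 390.54 + 339.46 ≈ 730 mg.

730 mg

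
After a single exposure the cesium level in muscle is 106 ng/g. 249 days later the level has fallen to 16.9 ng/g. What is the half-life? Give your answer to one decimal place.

94.0 days

A/A₀ = 16.9/106 ≈ 0.15943.
n = log₂(6.2722) ≈ 2.649 half-lives elapsed in 249 days.
t½ = 249/2.649 ≈ 93.999 days.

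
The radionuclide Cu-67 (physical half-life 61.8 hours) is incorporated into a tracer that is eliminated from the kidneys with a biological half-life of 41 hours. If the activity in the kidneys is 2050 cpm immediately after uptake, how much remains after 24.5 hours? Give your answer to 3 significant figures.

1030 cpm

1/t_eff = 1/t_phys + 1/t_biol = 1/61.8 + 1/41 = 0.040571 per hour.
t_eff = 61.8 × 41 / (61.8 + 41) ≈ 24.648 hours.
Remaining = 2050 × (1/2)^(24.5/24.648) = 2050 × (1/2)^0.994 ≈ 1029.3 cpm.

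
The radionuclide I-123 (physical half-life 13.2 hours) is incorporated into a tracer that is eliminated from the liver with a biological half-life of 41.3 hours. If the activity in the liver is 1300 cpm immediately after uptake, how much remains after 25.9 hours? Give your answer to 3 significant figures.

1/t_eff = 1/t_phys + 1/t_biol = 1/13.2 + 1/41.3 = 0.099971 per hour.
t_eff = 13.2 × 41.3 / (13.2 + 41.3) ≈ 10.003 hours.
Remaining = 1300 × (1/2)^(25.9/10.003) = 1300 × (1/2)^2.5892 ≈ 216.03 cpm.

216 cpm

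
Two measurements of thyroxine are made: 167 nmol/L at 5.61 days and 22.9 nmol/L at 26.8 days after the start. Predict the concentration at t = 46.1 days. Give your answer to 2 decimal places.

Over Δt = 26.8 − 5.61 = 21.19 days, the level fell by a factor of 167/22.9 ≈ 7.2926.
n = log₂(7.2926) ≈ 2.8664 half-lives, so t½ = 21.19/2.8664 ≈ 7.3925 days.
From t = 26.8 to t = 46.1: 22.9 × (1/2)^((46.1−26.8)/7.3925) ≈ 3.749 nmol/L.

3.75 nmol/L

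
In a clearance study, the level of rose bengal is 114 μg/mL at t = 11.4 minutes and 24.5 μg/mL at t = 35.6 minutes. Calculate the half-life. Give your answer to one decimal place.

Over Δt = 35.6 − 11.4 = 24.2 minutes, the level fell by a factor of 114/24.5 ≈ 4.6531.
n = log₂(4.6531) ≈ 2.2182 half-lives, so t½ = 24.2/2.2182 ≈ 10.91 minutes.

10.9 minutes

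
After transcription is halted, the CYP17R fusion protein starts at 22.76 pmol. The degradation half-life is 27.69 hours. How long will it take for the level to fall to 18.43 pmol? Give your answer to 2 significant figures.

8.4 hours

Fraction remaining = 18.43/22.76 ≈ 0.80975.
n = log₂(22.76/18.43) = ln(1.2349)/ln 2 ≈ 0.30444 half-lives.
t = n × t½ = 0.30444 × 27.69 ≈ 8.4301 hours.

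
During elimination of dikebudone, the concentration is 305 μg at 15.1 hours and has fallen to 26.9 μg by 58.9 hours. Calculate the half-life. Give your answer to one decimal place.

12.5 hours

Over Δt = 58.9 − 15.1 = 43.8 hours, the level fell by a factor of 305/26.9 ≈ 11.338.
n = log₂(11.338) ≈ 3.5031 half-lives, so t½ = 43.8/3.5031 ≈ 12.503 hours.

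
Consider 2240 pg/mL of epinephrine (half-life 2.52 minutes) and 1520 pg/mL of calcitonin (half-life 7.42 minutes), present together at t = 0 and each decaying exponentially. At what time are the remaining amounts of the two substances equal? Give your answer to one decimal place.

Set 2240·(1/2)^(t/2.52) = 1520·(1/2)^(t/7.42).
Taking log₂: log₂(2240/1520) = t·(1/2.52 − 1/7.42).
log₂(1.4737) = 0.55943; 1/2.52 − 1/7.42 = 0.26205.
t = 0.55943 / 0.26205 ≈ 2.1348 minutes.

2.1 minutes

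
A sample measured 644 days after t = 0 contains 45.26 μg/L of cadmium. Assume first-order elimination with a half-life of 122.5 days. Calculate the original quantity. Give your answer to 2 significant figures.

Number of half-lives elapsed: n = 644/122.5 ≈ 5.2571.
A₀ = A × 2^n = 45.26 × 2^5.2571 = 45.26 × 38.244 ≈ 1730.9 μg/L.

1700 μg/L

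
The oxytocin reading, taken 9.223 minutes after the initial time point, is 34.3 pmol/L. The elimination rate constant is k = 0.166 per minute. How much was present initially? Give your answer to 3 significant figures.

159 pmol/L

t½ = ln 2 / k = 0.69315 / 0.166 ≈ 4.1756 minutes.
Number of half-lives elapsed: n = 9.223/4.1756 ≈ 2.2088.
A₀ = A × 2^n = 34.3 × 2^2.2088 = 34.3 × 4.6229 ≈ 158.56 pmol/L.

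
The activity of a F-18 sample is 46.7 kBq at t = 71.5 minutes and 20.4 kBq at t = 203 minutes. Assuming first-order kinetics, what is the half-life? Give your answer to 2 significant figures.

110 minutes

Over Δt = 203 − 71.5 = 131.5 minutes, the level fell by a factor of 46.7/20.4 ≈ 2.2892.
n = log₂(2.2892) ≈ 1.1949 half-lives, so t½ = 131.5/1.1949 ≈ 110.06 minutes.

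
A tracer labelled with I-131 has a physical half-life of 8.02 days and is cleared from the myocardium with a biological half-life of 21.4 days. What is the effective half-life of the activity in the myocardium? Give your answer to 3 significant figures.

5.83 days

1/t_eff = 1/t_phys + 1/t_biol = 1/8.02 + 1/21.4 = 0.17142 per day.
t_eff = 8.02 × 21.4 / (8.02 + 21.4) ≈ 5.8337 days.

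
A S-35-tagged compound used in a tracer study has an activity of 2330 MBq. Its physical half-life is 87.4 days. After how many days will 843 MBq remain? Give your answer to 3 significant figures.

Fraction remaining = 843/2330 ≈ 0.3618.
n = log₂(2330/843) = ln(2.7639)/ln 2 ≈ 1.4667 half-lives.
t = n × t½ = 1.4667 × 87.4 ≈ 128.19 days.

128 days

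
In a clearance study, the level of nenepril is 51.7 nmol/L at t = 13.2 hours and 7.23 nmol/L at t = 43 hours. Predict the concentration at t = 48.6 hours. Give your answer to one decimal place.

5.0 nmol/L

Over Δt = 43 − 13.2 = 29.8 hours, the level fell by a factor of 51.7/7.23 ≈ 7.1508.
n = log₂(7.1508) ≈ 2.8381 half-lives, so t½ = 29.8/2.8381 ≈ 10.5 hours.
From t = 43 to t = 48.6: 7.23 × (1/2)^((48.6−43)/10.5) ≈ 4.9956 nmol/L.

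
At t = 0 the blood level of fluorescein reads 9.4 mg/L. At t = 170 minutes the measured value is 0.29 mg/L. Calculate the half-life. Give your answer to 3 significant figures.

A/A₀ = 0.29/9.4 ≈ 0.030851.
n = log₂(32.414) ≈ 5.0185 half-lives elapsed in 170 minutes.
t½ = 170/5.0185 ≈ 33.874 minutes.

33.9 minutes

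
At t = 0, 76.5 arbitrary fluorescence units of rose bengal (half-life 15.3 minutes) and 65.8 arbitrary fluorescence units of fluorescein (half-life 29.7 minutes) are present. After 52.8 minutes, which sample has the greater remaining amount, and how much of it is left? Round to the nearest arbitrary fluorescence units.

fluorescein, 19 arbitrary fluorescence units

rose bengal: 76.5 × (1/2)^3.451 ≈ 6.9954 arbitrary fluorescence units.
fluorescein: 65.8 × (1/2)^1.7778 ≈ 19.189 arbitrary fluorescence units.
Fluorescein has more remaining, at ≈ 19.189 arbitrary fluorescence units.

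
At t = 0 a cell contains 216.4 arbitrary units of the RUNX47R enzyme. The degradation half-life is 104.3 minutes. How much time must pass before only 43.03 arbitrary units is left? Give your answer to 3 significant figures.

243 minutes

Fraction remaining = 43.03/216.4 ≈ 0.19884.
n = log₂(216.4/43.03) = ln(5.029)/ln 2 ≈ 2.3303 half-lives.
t = n × t½ = 2.3303 × 104.3 ≈ 243.05 minutes.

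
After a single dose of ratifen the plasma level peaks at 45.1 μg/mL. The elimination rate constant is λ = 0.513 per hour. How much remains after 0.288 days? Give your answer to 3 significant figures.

1.30 μg/mL

t½ = ln 2 / λ = 0.69315 / 0.513 ≈ 1.3512 hours.
Convert the elapsed time: 0.288 days = 6.912 hours.
Number of half-lives: n = 6.912/1.3512 ≈ 5.1156.
Remaining = 45.1 × (1/2)^5.1156 = 45.1 × 0.028844 ≈ 1.3009 μg/mL.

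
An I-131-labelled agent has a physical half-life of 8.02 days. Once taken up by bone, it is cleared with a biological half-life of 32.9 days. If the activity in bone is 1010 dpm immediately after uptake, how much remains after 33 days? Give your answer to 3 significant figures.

29.1 dpm

1/t_eff = 1/t_phys + 1/t_biol = 1/8.02 + 1/32.9 = 0.15508 per day.
t_eff = 8.02 × 32.9 / (8.02 + 32.9) ≈ 6.4481 days.
Remaining = 1010 × (1/2)^(33/6.4481) = 1010 × (1/2)^5.1178 ≈ 29.089 dpm.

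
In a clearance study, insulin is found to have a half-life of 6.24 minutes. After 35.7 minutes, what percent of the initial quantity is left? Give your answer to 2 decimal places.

1.90%

n = 35.7/6.24 ≈ 5.7212 half-lives.
Fraction remaining = (1/2)^5.7212 ≈ 0.018957, i.e. 1.8957%.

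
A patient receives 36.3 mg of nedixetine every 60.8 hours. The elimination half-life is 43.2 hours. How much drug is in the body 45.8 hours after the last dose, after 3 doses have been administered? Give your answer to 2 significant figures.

26 mg

The 3 doses were given 167.4, 106.6, 45.8 hours ago.
Total = 36.3·(1/2)^(167.4/43.2) + 36.3·(1/2)^(106.6/43.2) + 36.3·(1/2)^(45.8/43.2)
      = 2.4741 + 6.5628 + 17.408 ≈ 26.445 mg.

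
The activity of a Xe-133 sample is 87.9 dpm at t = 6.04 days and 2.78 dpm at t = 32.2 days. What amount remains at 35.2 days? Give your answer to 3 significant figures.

Over Δt = 32.2 − 6.04 = 26.16 days, the level fell by a factor of 87.9/2.78 ≈ 31.619.
n = log₂(31.619) ≈ 4.9827 half-lives, so t½ = 26.16/4.9827 ≈ 5.2502 days.
From t = 32.2 to t = 35.2: 2.78 × (1/2)^((35.2−32.2)/5.2502) ≈ 1.8708 dpm.

1.87 dpm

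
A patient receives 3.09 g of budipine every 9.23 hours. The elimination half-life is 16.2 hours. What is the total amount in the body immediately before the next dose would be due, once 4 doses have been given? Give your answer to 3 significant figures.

The 4 doses were given 36.92, 27.69, 18.46, 9.23 hours ago.
Total = 3.09·(1/2)^(36.92/16.2) + 3.09·(1/2)^(27.69/16.2) + 3.09·(1/2)^(18.46/16.2) + 3.09·(1/2)^(9.23/16.2)
      = 0.63666 + 0.94497 + 1.4026 + 2.0818 ≈ 5.0661 g.

5.07 g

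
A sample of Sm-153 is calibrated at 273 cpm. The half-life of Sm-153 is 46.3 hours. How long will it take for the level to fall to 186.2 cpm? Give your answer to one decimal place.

25.6 hours

Fraction remaining = 186.2/273 ≈ 0.68205.
n = log₂(273/186.2) = ln(1.4662)/ln 2 ≈ 0.55205 half-lives.
t = n × t½ = 0.55205 × 46.3 ≈ 25.56 hours.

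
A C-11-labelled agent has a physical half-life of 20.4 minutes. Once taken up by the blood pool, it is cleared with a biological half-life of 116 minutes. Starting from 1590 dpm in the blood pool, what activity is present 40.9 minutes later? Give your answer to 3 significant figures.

310 dpm

1/t_eff = 1/t_phys + 1/t_biol = 1/20.4 + 1/116 = 0.05764 per minute.
t_eff = 20.4 × 116 / (20.4 + 116) ≈ 17.349 minutes.
Remaining = 1590 × (1/2)^(40.9/17.349) = 1590 × (1/2)^2.3575 ≈ 310.26 dpm.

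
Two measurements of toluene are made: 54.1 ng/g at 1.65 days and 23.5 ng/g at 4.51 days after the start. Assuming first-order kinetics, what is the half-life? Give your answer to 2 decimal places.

2.38 days

Over Δt = 4.51 − 1.65 = 2.86 days, the level fell by a factor of 54.1/23.5 ≈ 2.3021.
n = log₂(2.3021) ≈ 1.203 half-lives, so t½ = 2.86/1.203 ≈ 2.3775 days.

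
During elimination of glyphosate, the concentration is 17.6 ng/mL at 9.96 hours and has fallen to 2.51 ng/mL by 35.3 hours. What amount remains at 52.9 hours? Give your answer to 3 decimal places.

Over Δt = 35.3 − 9.96 = 25.34 hours, the level fell by a factor of 17.6/2.51 ≈ 7.012.
n = log₂(7.012) ≈ 2.8098 half-lives, so t½ = 25.34/2.8098 ≈ 9.0184 hours.
From t = 35.3 to t = 52.9: 2.51 × (1/2)^((52.9−35.3)/9.0184) ≈ 0.64892 ng/mL.

0.649 ng/mL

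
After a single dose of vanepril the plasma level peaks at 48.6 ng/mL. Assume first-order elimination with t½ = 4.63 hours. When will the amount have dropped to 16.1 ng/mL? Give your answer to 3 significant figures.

7.38 hours

Fraction remaining = 16.1/48.6 ≈ 0.33128.
n = log₂(48.6/16.1) = ln(3.0186)/ln 2 ≈ 1.5939 half-lives.
t = n × t½ = 1.5939 × 4.63 ≈ 7.3797 hours.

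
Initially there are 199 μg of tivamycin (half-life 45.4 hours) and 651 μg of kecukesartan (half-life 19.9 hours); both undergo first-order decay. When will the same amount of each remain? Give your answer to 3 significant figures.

60.6 hours

Set 199·(1/2)^(t/45.4) = 651·(1/2)^(t/19.9).
Taking log₂: log₂(199/651) = t·(1/45.4 − 1/19.9).
log₂(0.30568) = -1.7099; 1/45.4 − 1/19.9 = -0.028225.
t = -1.7099 / -0.028225 ≈ 60.581 hours.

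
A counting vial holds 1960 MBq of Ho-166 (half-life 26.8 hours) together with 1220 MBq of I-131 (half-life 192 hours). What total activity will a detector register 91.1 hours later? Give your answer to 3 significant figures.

Ho-166: 1960 × (1/2)^(91.1/26.8) = 1960 × (1/2)^3.3993 ≈ 185.77 MBq.
I-131: 1220 × (1/2)^(91.1/192) = 1220 × (1/2)^0.47448 ≈ 878.07 MBq.
Total = 185.77 + 878.07 ≈ 1063.8 MBq.

1060 MBq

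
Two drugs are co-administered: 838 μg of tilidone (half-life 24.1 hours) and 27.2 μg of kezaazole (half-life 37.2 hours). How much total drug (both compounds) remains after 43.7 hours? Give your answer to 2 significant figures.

tilidone: 838 × (1/2)^(43.7/24.1) = 838 × (1/2)^1.8133 ≈ 238.45 μg.
kezaazole: 27.2 × (1/2)^(43.7/37.2) = 27.2 × (1/2)^1.1747 ≈ 12.049 μg.
Total = 238.45 + 12.049 ≈ 250.5 μg.

250 μg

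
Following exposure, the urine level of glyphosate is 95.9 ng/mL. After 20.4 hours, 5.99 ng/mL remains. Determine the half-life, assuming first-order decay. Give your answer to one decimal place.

5.1 hours

A/A₀ = 5.99/95.9 ≈ 0.062461.
n = log₂(16.01) ≈ 4.0009 half-lives elapsed in 20.4 hours.
t½ = 20.4/4.0009 ≈ 5.0988 hours.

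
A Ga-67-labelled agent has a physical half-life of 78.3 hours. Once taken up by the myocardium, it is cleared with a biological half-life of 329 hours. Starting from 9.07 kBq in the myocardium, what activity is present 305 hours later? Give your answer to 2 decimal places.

0.32 kBq

1/t_eff = 1/t_phys + 1/t_biol = 1/78.3 + 1/329 = 0.015811 per hour.
t_eff = 78.3 × 329 / (78.3 + 329) ≈ 63.247 hours.
Remaining = 9.07 × (1/2)^(305/63.247) = 9.07 × (1/2)^4.8223 ≈ 0.32058 kBq.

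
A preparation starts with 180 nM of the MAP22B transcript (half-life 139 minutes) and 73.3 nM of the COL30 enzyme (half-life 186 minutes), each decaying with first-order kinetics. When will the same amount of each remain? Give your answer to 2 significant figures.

710 minutes

Set 180·(1/2)^(t/139) = 73.3·(1/2)^(t/186).
Taking log₂: log₂(180/73.3) = t·(1/139 − 1/186).
log₂(2.4557) = 1.2961; 1/139 − 1/186 = 0.0018179.
t = 1.2961 / 0.0018179 ≈ 712.97 minutes.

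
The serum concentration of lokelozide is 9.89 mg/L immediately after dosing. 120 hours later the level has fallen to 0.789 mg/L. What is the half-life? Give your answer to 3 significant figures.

A/A₀ = 0.789/9.89 ≈ 0.079778.
n = log₂(12.535) ≈ 3.6479 half-lives elapsed in 120 hours.
t½ = 120/3.6479 ≈ 32.896 hours.

32.9 hours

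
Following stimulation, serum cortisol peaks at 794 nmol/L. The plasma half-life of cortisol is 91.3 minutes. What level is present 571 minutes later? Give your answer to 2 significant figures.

10 nmol/L

Number of half-lives: n = 571/91.3 ≈ 6.2541.
Remaining = 794 × (1/2)^6.2541 = 794 × 0.013102 ≈ 10.403 nmol/L.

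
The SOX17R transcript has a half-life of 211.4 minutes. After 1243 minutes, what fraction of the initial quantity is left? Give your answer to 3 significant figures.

n = 1243/211.4 ≈ 5.8798 half-lives.
Fraction remaining = (1/2)^5.8798 ≈ 0.016982.

0.0170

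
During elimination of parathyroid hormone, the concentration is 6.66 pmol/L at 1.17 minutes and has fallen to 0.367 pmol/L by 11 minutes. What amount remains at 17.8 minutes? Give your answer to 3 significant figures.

Over Δt = 11 − 1.17 = 9.83 minutes, the level fell by a factor of 6.66/0.367 ≈ 18.147.
n = log₂(18.147) ≈ 4.1817 half-lives, so t½ = 9.83/4.1817 ≈ 2.3507 minutes.
From t = 11 to t = 17.8: 0.367 × (1/2)^((17.8−11)/2.3507) ≈ 0.049417 pmol/L.

0.0494 pmol/L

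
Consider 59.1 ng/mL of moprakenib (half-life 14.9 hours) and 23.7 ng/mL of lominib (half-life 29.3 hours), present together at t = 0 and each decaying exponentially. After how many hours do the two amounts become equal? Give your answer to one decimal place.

Set 59.1·(1/2)^(t/14.9) = 23.7·(1/2)^(t/29.3).
Taking log₂: log₂(59.1/23.7) = t·(1/14.9 − 1/29.3).
log₂(2.4937) = 1.3183; 1/14.9 − 1/29.3 = 0.032984.
t = 1.3183 / 0.032984 ≈ 39.967 hours.

40.0 hours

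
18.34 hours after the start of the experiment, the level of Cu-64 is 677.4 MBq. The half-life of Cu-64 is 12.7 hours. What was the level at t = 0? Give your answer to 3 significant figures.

1840 MBq

Number of half-lives elapsed: n = 18.34/12.7 ≈ 1.4441.
A₀ = A × 2^n = 677.4 × 2^1.4441 = 677.4 × 2.7209 ≈ 1843.2 MBq.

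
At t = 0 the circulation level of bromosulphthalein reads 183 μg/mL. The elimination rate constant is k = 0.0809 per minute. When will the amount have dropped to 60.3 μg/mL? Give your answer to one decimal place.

13.7 minutes

t½ = ln 2 / k = 0.69315 / 0.0809 ≈ 8.568 minutes.
Fraction remaining = 60.3/183 ≈ 0.32951.
n = log₂(183/60.3) = ln(3.0348)/ln 2 ≈ 1.6016 half-lives.
t = n × t½ = 1.6016 × 8.568 ≈ 13.723 minutes.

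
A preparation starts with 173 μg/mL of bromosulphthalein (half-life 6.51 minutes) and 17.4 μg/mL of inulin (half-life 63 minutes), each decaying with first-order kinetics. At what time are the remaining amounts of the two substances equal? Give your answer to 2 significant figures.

Set 173·(1/2)^(t/6.51) = 17.4·(1/2)^(t/63).
Taking log₂: log₂(173/17.4) = t·(1/6.51 − 1/63).
log₂(9.9425) = 3.3136; 1/6.51 − 1/63 = 0.13774.
t = 3.3136 / 0.13774 ≈ 24.058 minutes.

24 minutes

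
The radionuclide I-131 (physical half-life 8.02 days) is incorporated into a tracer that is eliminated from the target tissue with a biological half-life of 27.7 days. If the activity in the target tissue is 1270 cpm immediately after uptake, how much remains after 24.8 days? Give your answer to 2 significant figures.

1/t_eff = 1/t_phys + 1/t_biol = 1/8.02 + 1/27.7 = 0.16079 per day.
t_eff = 8.02 × 27.7 / (8.02 + 27.7) ≈ 6.2193 days.
Remaining = 1270 × (1/2)^(24.8/6.2193) = 1270 × (1/2)^3.9876 ≈ 80.061 cpm.

80 cpm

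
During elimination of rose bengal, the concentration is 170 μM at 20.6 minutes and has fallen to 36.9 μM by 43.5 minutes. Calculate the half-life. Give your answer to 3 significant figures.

10.4 minutes

Over Δt = 43.5 − 20.6 = 22.9 minutes, the level fell by a factor of 170/36.9 ≈ 4.607.
n = log₂(4.607) ≈ 2.2038 half-lives, so t½ = 22.9/2.2038 ≈ 10.391 minutes.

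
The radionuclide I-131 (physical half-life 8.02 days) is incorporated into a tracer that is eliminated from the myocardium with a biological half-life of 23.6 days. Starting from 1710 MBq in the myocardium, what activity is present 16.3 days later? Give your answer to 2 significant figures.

1/t_eff = 1/t_phys + 1/t_biol = 1/8.02 + 1/23.6 = 0.16706 per day.
t_eff = 8.02 × 23.6 / (8.02 + 23.6) ≈ 5.9858 days.
Remaining = 1710 × (1/2)^(16.3/5.9858) = 1710 × (1/2)^2.7231 ≈ 258.98 MBq.

260 MBq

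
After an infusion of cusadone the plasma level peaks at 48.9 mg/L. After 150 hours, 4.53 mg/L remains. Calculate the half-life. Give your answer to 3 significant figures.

43.7 hours

A/A₀ = 4.53/48.9 ≈ 0.092638.
n = log₂(10.795) ≈ 3.4323 half-lives elapsed in 150 hours.
t½ = 150/3.4323 ≈ 43.703 hours.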